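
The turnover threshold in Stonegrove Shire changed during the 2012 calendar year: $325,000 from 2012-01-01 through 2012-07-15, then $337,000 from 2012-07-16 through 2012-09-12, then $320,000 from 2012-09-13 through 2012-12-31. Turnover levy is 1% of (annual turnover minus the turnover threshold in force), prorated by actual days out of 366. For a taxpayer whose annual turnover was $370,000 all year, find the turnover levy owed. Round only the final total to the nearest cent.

$445.68

2012-01-01 to 2012-07-15: 197 days, exemption $325,000 → ($370,000 − $325,000) × 1% × 197/366 = $242.2131
2012-07-16 to 2012-09-12: 59 days, exemption $337,000 → ($370,000 − $337,000) × 1% × 59/366 = $53.1967
2012-09-13 to 2012-12-31: 110 days, exemption $320,000 → ($370,000 − $320,000) × 1% × 110/366 = $150.2732
Total = $445.6831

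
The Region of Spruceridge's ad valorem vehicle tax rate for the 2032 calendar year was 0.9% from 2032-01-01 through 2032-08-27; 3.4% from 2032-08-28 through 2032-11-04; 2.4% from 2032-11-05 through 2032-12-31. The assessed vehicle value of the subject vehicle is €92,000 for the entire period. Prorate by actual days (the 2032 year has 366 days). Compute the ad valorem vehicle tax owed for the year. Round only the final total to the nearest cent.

2032-01-01 to 2032-08-27: 240 days at 0.9% → €92,000 × 0.9% × 240/366 = €542.9508
2032-08-28 to 2032-11-04: 69 days at 3.4% → €92,000 × 3.4% × 69/366 = €589.7049
2032-11-05 to 2032-12-31: 57 days at 2.4% → €92,000 × 2.4% × 57/366 = €343.8689
Total = €1,476.5246

€1,476.52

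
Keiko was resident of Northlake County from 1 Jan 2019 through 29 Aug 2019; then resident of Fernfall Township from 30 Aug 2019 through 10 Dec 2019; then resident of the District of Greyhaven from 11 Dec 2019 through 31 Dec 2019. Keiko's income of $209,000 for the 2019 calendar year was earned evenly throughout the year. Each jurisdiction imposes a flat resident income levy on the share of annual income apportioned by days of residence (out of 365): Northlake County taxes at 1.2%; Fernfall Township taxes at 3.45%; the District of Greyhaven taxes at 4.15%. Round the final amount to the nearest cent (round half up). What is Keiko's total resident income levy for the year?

$4,189.73

Northlake County, 1 Jan – 29 Aug 2019: 241 days → $209,000 × 1.2% × 241/365 = $1,655.9671
Fernfall Township, 30 Aug – 10 Dec 2019: 103 days → $209,000 × 3.45% × 103/365 = $2,034.7438
The District of Greyhaven, 11 Dec – 31 Dec 2019: 21 days → $209,000 × 4.15% × 21/365 = $499.0233
Total = $4,189.7342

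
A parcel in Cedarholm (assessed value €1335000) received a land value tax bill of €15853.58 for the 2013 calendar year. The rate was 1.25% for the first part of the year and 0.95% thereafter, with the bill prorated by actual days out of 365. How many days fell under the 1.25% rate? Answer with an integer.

289 days

Let d = days at the first rate; then 365 − d days at the second rate.
€1335000 × [1.25%·d + 0.95%·(365−d)] / 365 = €15853.58
Solving gives d = 289, so the new rate took effect on 17 October 2013.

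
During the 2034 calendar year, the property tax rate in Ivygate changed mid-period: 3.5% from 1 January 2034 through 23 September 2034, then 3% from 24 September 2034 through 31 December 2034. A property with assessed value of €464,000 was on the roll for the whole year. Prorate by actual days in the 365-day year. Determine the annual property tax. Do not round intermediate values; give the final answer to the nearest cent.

1 January – 23 September 2034: 266 days at 3.5% → €464,000 × 3.5% × 266/365 = €11,835.1781
24 September – 31 December 2034: 99 days at 3% → €464,000 × 3% × 99/365 = €3,775.5616
Total = €15,610.7397

€15,610.74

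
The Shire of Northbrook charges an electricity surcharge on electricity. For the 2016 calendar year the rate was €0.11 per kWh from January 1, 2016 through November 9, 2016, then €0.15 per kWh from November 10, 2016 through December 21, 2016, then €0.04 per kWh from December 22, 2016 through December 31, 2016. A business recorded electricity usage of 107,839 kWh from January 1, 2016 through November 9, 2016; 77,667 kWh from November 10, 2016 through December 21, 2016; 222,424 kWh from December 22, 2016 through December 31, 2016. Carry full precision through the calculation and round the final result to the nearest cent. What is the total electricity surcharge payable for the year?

January 1 – November 9, 2016: 107,839 kWh at €0.11/kWh → €11,862.29
November 10 – December 21, 2016: 77,667 kWh at €0.15/kWh → €11,650.05
December 22 – December 31, 2016: 222,424 kWh at €0.04/kWh → €8,896.96

€32,409.30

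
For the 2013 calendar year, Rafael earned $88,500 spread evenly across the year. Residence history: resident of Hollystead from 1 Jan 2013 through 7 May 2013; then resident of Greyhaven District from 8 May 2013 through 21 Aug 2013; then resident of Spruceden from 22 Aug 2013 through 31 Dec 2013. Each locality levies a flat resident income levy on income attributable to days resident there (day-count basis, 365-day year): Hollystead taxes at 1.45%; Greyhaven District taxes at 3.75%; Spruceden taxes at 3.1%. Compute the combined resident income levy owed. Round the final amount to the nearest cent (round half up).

Hollystead, 1 Jan – 7 May 2013: 127 days → $88,500 × 1.45% × 127/365 = $446.5007
Greyhaven District, 8 May – 21 Aug 2013: 106 days → $88,500 × 3.75% × 106/365 = $963.8014
Spruceden, 22 Aug – 31 Dec 2013: 132 days → $88,500 × 3.1% × 132/365 = $992.1699
Total = $2,402.4719

$2,402.47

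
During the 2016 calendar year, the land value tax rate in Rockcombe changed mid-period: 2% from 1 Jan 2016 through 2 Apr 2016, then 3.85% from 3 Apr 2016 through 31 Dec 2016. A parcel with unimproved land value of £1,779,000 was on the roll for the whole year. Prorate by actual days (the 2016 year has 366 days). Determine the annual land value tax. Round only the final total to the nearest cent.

1 Jan – 2 Apr 2016: 93 days at 2% → £1,779,000 × 2% × 93/366 = £9,040.8197
3 Apr – 31 Dec 2016: 273 days at 3.85% → £1,779,000 × 3.85% × 273/366 = £51,087.9221
Total = £60,128.7418

£60,128.74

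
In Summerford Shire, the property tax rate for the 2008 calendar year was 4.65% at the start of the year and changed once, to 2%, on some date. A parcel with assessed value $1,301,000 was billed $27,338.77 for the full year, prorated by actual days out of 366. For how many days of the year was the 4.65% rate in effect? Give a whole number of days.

Let d = days at the first rate; then 366 − d days at the second rate.
$1,301,000 × [4.65%·d + 2%·(366−d)] / 366 = $27,338.77
Solving gives d = 14, so the new rate took effect on 15 January 2008.

14 days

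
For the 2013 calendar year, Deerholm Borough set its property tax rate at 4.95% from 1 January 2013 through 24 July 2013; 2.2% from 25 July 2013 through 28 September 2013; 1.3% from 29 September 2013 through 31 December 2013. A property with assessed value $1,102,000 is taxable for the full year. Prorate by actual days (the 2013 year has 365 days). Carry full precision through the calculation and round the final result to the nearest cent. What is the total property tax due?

1 January – 24 July 2013: 205 days at 4.95% → $1,102,000 × 4.95% × 205/365 = $30,637.1096
25 July – 28 September 2013: 66 days at 2.2% → $1,102,000 × 2.2% × 66/365 = $4,383.8466
29 September – 31 December 2013: 94 days at 1.3% → $1,102,000 × 1.3% × 94/365 = $3,689.4356
Total = $38,710.3918

$38,710.39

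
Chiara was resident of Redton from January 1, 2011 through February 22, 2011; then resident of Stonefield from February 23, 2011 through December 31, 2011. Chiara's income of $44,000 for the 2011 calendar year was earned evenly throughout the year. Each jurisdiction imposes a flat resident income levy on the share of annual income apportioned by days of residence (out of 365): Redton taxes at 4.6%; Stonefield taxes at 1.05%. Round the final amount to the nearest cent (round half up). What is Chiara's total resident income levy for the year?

Redton, January 1 – February 22, 2011: 53 days → $44,000 × 4.6% × 53/365 = $293.8959
Stonefield, February 23 – December 31, 2011: 312 days → $44,000 × 1.05% × 312/365 = $394.9151
Total = $688.8110

$688.81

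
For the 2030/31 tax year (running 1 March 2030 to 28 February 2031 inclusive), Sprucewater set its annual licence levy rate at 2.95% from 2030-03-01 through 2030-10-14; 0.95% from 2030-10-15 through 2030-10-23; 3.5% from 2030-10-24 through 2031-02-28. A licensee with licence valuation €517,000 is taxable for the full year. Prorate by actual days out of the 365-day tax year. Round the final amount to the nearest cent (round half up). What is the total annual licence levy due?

2030-03-01 to 2030-10-14: 228 days at 2.95% → €517,000 × 2.95% × 228/365 = €9,526.9644
2030-10-15 to 2030-10-23: 9 days at 0.95% → €517,000 × 0.95% × 9/365 = €121.1055
2030-10-24 to 2031-02-28: 128 days at 3.5% → €517,000 × 3.5% × 128/365 = €6,345.6438
Total = €15,993.7137

€15,993.71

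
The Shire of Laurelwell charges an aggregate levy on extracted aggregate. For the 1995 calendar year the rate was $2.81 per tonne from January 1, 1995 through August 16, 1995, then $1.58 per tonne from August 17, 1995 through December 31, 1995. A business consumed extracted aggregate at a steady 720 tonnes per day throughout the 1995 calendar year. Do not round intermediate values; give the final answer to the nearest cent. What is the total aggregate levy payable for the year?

$617140.80

January 1 – August 16, 1995: 228 days × 720 tonnes/day = 164,160 tonnes at $2.81/tonne → $461289.60
August 17 – December 31, 1995: 137 days × 720 tonnes/day = 98,640 tonnes at $1.58/tonne → $155851.20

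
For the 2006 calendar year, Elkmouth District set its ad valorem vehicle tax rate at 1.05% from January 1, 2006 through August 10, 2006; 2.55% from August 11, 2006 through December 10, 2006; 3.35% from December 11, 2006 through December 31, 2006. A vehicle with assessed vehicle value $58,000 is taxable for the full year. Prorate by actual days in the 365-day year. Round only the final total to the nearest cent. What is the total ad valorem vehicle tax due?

January 1 – August 10, 2006: 222 days at 1.05% → $58,000 × 1.05% × 222/365 = $370.4055
August 11 – December 10, 2006: 122 days at 2.55% → $58,000 × 2.55% × 122/365 = $494.3507
December 11 – December 31, 2006: 21 days at 3.35% → $58,000 × 3.35% × 21/365 = $111.7890
Total = $976.5452

$976.55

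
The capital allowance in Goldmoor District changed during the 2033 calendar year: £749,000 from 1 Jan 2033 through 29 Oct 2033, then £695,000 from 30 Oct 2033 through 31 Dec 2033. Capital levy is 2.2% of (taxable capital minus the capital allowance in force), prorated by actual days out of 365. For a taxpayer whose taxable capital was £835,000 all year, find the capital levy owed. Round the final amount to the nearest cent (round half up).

£2,097.05

1 Jan – 29 Oct 2033: 302 days, exemption £749,000 → (£835,000 − £749,000) × 2.2% × 302/365 = £1,565.4356
30 Oct – 31 Dec 2033: 63 days, exemption £695,000 → (£835,000 − £695,000) × 2.2% × 63/365 = £531.6164
Total = £2,097.0521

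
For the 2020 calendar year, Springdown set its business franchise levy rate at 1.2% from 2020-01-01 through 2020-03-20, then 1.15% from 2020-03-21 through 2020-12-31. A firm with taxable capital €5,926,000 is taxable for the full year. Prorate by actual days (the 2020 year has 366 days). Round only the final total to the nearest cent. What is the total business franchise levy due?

2020-01-01 to 2020-03-20: 80 days at 1.2% → €5,926,000 × 1.2% × 80/366 = €15,543.6066
2020-03-21 to 2020-12-31: 286 days at 1.15% → €5,926,000 × 1.15% × 286/366 = €53,253.0437
Total = €68,796.6503

€68,796.65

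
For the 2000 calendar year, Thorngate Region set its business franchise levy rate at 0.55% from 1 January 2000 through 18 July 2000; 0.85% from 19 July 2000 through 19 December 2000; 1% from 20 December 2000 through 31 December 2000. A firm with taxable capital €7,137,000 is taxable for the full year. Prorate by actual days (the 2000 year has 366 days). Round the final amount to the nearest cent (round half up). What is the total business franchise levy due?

1 January – 18 July 2000: 200 days at 0.55% → €7,137,000 × 0.55% × 200/366 = €21,450.0000
19 July – 19 December 2000: 154 days at 0.85% → €7,137,000 × 0.85% × 154/366 = €25,525.5000
20 December – 31 December 2000: 12 days at 1% → €7,137,000 × 1% × 12/366 = €2,340.0000
Total = €49,315.5000

€49,315.50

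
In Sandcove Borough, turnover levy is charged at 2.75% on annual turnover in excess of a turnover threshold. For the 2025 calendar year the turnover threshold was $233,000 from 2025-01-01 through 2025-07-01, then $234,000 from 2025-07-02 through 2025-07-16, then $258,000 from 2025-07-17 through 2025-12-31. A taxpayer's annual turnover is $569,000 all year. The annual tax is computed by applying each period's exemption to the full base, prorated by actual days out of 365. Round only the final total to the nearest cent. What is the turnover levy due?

2025-01-01 to 2025-07-01: 182 days, exemption $233,000 → ($569,000 − $233,000) × 2.75% × 182/365 = $4,607.3425
2025-07-02 to 2025-07-16: 15 days, exemption $234,000 → ($569,000 − $234,000) × 2.75% × 15/365 = $378.5959
2025-07-17 to 2025-12-31: 168 days, exemption $258,000 → ($569,000 − $258,000) × 2.75% × 168/365 = $3,936.4932
Total = $8,922.4315

$8,922.43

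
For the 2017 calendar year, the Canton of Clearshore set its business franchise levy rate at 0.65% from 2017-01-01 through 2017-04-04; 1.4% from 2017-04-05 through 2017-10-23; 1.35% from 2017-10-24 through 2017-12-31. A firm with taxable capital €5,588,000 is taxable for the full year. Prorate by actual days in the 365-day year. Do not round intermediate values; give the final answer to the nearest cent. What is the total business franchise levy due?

2017-01-01 to 2017-04-04: 94 days at 0.65% → €5,588,000 × 0.65% × 94/365 = €9,354.1589
2017-04-05 to 2017-10-23: 202 days at 1.4% → €5,588,000 × 1.4% × 202/365 = €43,295.5178
2017-10-24 to 2017-12-31: 69 days at 1.35% → €5,588,000 × 1.35% × 69/365 = €14,260.8822
Total = €66,910.5589

€66,910.56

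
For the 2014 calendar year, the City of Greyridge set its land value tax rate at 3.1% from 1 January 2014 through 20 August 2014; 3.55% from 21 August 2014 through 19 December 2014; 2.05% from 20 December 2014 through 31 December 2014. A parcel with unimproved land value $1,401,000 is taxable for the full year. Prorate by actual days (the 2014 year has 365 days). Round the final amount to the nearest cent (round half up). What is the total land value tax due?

1 January – 20 August 2014: 232 days at 3.1% → $1,401,000 × 3.1% × 232/365 = $27,605.4575
21 August – 19 December 2014: 121 days at 3.55% → $1,401,000 × 3.55% × 121/365 = $16,487.6589
20 December – 31 December 2014: 12 days at 2.05% → $1,401,000 × 2.05% × 12/365 = $944.2356
Total = $45,037.3521

$45,037.35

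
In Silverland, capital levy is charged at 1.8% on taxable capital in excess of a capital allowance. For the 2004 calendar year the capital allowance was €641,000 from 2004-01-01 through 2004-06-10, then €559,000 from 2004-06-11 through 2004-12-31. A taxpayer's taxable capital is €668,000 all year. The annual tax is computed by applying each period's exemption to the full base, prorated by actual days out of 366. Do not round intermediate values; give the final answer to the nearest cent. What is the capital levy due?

2004-01-01 to 2004-06-10: 162 days, exemption €641,000 → (€668,000 − €641,000) × 1.8% × 162/366 = €215.1148
2004-06-11 to 2004-12-31: 204 days, exemption €559,000 → (€668,000 − €559,000) × 1.8% × 204/366 = €1,093.5738
Total = €1,308.6885

€1,308.69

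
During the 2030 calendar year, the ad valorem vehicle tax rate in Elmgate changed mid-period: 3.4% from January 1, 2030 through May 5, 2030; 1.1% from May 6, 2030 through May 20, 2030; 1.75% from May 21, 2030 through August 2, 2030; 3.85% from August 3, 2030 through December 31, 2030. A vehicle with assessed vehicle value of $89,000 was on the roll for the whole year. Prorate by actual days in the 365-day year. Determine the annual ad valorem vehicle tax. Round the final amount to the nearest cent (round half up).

$2,809.84

January 1 – May 5, 2030: 125 days at 3.4% → $89,000 × 3.4% × 125/365 = $1,036.3014
May 6 – May 20, 2030: 15 days at 1.1% → $89,000 × 1.1% × 15/365 = $40.2329
May 21 – August 2, 2030: 74 days at 1.75% → $89,000 × 1.75% × 74/365 = $315.7671
August 3 – December 31, 2030: 151 days at 3.85% → $89,000 × 3.85% × 151/365 = $1,417.5384
Total = $2,809.8397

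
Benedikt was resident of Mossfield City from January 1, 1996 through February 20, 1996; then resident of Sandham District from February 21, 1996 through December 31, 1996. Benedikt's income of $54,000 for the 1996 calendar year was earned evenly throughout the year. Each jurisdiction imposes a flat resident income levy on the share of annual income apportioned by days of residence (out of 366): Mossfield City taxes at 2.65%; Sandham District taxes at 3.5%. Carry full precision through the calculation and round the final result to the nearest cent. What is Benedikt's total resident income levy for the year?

$1,826.04

Mossfield City, January 1 – February 20, 1996: 51 days → $54,000 × 2.65% × 51/366 = $199.4016
Sandham District, February 21 – December 31, 1996: 315 days → $54,000 × 3.5% × 315/366 = $1,626.6393
Total = $1,826.0410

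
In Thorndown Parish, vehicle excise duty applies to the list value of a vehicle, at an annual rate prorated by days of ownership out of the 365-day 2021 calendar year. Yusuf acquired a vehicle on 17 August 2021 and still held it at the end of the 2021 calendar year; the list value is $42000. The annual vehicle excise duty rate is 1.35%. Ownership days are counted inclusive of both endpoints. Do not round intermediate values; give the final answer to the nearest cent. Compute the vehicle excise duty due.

$212.82

Days held (17 August – 31 December 2021): 137 out of 365
Tax = $42000 × 1.35% × 137/365 = $212.8192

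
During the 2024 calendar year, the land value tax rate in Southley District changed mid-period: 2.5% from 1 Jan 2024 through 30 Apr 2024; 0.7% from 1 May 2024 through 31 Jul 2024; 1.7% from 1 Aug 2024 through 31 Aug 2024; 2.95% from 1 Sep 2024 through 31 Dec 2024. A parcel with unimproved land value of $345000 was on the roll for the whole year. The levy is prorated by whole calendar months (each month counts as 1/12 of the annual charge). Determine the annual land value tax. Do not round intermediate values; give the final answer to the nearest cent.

$7360.00

1 Jan – 30 Apr 2024: 4 months at 2.5% → $345000 × 2.5% × 4/12 = $2875.0000
1 May – 31 Jul 2024: 3 months at 0.7% → $345000 × 0.7% × 3/12 = $603.7500
1 Aug – 31 Aug 2024: 1 month at 1.7% → $345000 × 1.7% × 1/12 = $488.7500
1 Sep – 31 Dec 2024: 4 months at 2.95% → $345000 × 2.95% × 4/12 = $3392.5000
Total = $7360.0000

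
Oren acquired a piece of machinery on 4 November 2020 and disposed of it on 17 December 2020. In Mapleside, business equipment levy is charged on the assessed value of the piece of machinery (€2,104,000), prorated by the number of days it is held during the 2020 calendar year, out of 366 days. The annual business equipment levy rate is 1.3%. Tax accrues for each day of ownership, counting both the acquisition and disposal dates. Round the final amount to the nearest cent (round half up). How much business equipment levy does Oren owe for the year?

Days held (4 November – 17 December 2020): 44 out of 366
Tax = €2,104,000 × 1.3% × 44/366 = €3,288.2186

€3,288.22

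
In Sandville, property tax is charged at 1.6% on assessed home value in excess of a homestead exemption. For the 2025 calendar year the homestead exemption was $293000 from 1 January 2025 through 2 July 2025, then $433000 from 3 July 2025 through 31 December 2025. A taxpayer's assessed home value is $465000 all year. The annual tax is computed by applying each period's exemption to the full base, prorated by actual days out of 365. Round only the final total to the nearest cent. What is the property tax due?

$1635.07

1 January – 2 July 2025: 183 days, exemption $293000 → ($465000 − $293000) × 1.6% × 183/365 = $1379.7699
3 July – 31 December 2025: 182 days, exemption $433000 → ($465000 − $433000) × 1.6% × 182/365 = $255.2986
Total = $1635.0685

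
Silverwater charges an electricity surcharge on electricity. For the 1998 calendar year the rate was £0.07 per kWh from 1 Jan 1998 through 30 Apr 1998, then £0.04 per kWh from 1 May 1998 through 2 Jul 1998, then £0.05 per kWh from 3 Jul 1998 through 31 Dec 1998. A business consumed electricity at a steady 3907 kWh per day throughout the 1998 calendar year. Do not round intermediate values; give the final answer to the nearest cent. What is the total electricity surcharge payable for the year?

£78218.14

1 Jan – 30 Apr 1998: 120 days × 3907 kWh/day = 468,840 kWh at £0.07/kWh → £32818.80
1 May – 2 Jul 1998: 63 days × 3907 kWh/day = 246,141 kWh at £0.04/kWh → £9845.64
3 Jul – 31 Dec 1998: 182 days × 3907 kWh/day = 711,074 kWh at £0.05/kWh → £35553.70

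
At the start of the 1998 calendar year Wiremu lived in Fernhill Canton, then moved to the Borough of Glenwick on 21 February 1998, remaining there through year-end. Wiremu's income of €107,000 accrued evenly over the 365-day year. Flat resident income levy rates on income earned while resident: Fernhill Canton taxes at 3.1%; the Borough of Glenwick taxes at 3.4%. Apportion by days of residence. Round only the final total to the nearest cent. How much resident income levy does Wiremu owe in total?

€3,593.15

Fernhill Canton, 1 January – 20 February 1998: 51 days → €107,000 × 3.1% × 51/365 = €463.4712
The Borough of Glenwick, 21 February – 31 December 1998: 314 days → €107,000 × 3.4% × 314/365 = €3,129.6767
Total = €3,593.1479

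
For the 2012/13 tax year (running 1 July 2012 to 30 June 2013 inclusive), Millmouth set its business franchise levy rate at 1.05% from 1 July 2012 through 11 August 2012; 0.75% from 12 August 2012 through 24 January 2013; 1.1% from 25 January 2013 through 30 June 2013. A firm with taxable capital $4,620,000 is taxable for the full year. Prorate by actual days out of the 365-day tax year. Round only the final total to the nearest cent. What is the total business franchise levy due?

$43,200.16

1 July – 11 August 2012: 42 days at 1.05% → $4,620,000 × 1.05% × 42/365 = $5,581.9726
12 August 2012 – 24 January 2013: 166 days at 0.75% → $4,620,000 × 0.75% × 166/365 = $15,758.6301
25 January – 30 June 2013: 157 days at 1.1% → $4,620,000 × 1.1% × 157/365 = $21,859.5616
Total = $43,200.1644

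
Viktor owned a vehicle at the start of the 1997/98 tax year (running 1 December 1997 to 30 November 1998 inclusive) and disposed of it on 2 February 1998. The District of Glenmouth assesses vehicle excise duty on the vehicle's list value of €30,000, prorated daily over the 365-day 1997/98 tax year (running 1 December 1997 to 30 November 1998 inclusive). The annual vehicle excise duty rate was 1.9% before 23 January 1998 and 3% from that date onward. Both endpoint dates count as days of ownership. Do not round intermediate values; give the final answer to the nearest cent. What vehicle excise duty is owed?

1 December 1997 – 22 January 1998: 53 days at 1.9% → €30,000 × 1.9% × 53/365 = €82.7671
23 January – 2 February 1998: 11 days at 3% → €30,000 × 3% × 11/365 = €27.1233
Total = €109.8904

€109.89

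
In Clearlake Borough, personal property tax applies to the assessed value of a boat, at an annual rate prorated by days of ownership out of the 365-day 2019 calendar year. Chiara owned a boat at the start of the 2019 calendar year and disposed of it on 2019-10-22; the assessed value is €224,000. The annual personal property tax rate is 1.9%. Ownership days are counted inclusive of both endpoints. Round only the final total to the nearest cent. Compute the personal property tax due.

Days held (2019-01-01 to 2019-10-22): 295 out of 365
Tax = €224,000 × 1.9% × 295/365 = €3,439.7808

€3,439.78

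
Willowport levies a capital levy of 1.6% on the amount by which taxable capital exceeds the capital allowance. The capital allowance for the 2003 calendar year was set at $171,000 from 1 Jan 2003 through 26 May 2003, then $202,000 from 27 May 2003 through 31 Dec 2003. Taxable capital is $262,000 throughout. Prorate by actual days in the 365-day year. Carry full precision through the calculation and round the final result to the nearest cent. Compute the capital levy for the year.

$1,158.40

1 Jan – 26 May 2003: 146 days, exemption $171,000 → ($262,000 − $171,000) × 1.6% × 146/365 = $582.4000
27 May – 31 Dec 2003: 219 days, exemption $202,000 → ($262,000 − $202,000) × 1.6% × 219/365 = $576.0000
Total = $1,158.4000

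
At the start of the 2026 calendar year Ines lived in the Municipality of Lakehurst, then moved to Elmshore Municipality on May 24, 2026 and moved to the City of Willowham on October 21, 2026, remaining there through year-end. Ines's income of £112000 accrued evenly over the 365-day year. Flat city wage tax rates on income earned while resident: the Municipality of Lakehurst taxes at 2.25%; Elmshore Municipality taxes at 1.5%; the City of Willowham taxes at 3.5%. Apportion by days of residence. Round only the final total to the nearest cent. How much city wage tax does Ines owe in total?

The Municipality of Lakehurst, January 1 – May 23, 2026: 143 days → £112000 × 2.25% × 143/365 = £987.2877
Elmshore Municipality, May 24 – October 20, 2026: 150 days → £112000 × 1.5% × 150/365 = £690.4110
The City of Willowham, October 21 – December 31, 2026: 72 days → £112000 × 3.5% × 72/365 = £773.2603
Total = £2450.9589

£2450.96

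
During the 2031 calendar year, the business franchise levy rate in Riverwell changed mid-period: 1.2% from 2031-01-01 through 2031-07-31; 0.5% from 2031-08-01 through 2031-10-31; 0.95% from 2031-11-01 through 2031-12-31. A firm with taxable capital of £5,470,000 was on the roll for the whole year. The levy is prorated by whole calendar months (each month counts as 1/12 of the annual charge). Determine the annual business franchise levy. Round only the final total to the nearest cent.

2031-01-01 to 2031-07-31: 7 months at 1.2% → £5,470,000 × 1.2% × 7/12 = £38,290.0000
2031-08-01 to 2031-10-31: 3 months at 0.5% → £5,470,000 × 0.5% × 3/12 = £6,837.5000
2031-11-01 to 2031-12-31: 2 months at 0.95% → £5,470,000 × 0.95% × 2/12 = £8,660.8333
Total = £53,788.3333

£53,788.33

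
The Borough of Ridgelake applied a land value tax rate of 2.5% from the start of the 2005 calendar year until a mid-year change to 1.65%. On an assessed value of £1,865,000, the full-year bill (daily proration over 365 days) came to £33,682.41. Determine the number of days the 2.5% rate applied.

Let d = days at the first rate; then 365 − d days at the second rate.
£1,865,000 × [2.5%·d + 1.65%·(365−d)] / 365 = £33,682.41
Solving gives d = 67, so the new rate took effect on March 9, 2005.

67 days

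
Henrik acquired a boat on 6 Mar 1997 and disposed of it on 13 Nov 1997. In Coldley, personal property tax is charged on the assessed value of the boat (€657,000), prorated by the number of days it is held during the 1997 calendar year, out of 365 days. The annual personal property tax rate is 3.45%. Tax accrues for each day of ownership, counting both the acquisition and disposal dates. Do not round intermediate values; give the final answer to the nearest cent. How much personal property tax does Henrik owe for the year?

€15,711.30

Days held (6 Mar – 13 Nov 1997): 253 out of 365
Tax = €657,000 × 3.45% × 253/365 = €15,711.3000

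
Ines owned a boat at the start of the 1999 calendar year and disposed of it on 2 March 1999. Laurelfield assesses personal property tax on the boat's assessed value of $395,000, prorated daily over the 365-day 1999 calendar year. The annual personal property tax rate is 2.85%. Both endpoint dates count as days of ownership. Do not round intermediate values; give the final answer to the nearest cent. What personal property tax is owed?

$1,881.39

Days held (1 January – 2 March 1999): 61 out of 365
Tax = $395,000 × 2.85% × 61/365 = $1,881.3904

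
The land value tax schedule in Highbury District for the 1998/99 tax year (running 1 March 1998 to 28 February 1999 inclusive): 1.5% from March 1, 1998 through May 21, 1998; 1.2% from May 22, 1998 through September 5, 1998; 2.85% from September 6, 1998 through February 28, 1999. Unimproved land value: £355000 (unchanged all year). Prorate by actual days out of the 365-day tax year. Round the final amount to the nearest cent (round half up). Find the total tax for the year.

£7323.70

March 1 – May 21, 1998: 82 days at 1.5% → £355000 × 1.5% × 82/365 = £1196.3014
May 22 – September 5, 1998: 107 days at 1.2% → £355000 × 1.2% × 107/365 = £1248.8219
September 6, 1998 – February 28, 1999: 176 days at 2.85% → £355000 × 2.85% × 176/365 = £4878.5753
Total = £7323.6986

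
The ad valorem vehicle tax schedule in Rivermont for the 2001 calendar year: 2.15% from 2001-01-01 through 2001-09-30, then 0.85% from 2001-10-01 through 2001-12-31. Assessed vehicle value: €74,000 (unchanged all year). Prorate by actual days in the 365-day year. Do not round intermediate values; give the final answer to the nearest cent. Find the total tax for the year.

2001-01-01 to 2001-09-30: 273 days at 2.15% → €74,000 × 2.15% × 273/365 = €1,189.9808
2001-10-01 to 2001-12-31: 92 days at 0.85% → €74,000 × 0.85% × 92/365 = €158.5425
Total = €1,348.5233

€1,348.52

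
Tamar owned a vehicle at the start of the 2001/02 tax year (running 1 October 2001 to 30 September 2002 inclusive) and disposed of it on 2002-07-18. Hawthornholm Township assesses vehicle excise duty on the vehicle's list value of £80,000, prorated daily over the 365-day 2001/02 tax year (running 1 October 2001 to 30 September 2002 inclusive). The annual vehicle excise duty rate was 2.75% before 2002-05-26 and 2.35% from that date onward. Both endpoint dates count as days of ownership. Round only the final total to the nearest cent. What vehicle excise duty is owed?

£1,706.63

2001-10-01 to 2002-05-25: 237 days at 2.75% → £80,000 × 2.75% × 237/365 = £1,428.4932
2002-05-26 to 2002-07-18: 54 days at 2.35% → £80,000 × 2.35% × 54/365 = £278.1370
Total = £1,706.6301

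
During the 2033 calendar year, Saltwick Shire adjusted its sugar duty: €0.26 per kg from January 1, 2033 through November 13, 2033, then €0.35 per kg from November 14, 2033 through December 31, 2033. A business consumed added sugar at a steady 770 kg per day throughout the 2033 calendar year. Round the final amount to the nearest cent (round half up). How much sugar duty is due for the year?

January 1 – November 13, 2033: 317 days × 770 kg/day = 244,090 kg at €0.26/kg → €63,463.40
November 14 – December 31, 2033: 48 days × 770 kg/day = 36,960 kg at €0.35/kg → €12,936.00

€76,399.40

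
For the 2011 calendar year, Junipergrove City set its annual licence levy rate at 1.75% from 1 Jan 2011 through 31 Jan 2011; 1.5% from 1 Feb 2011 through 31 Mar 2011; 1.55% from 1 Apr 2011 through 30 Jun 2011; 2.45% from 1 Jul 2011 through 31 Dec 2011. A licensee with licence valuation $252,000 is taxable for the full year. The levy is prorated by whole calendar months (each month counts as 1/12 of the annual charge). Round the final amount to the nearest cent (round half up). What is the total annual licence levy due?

$5,061.00

1 Jan – 31 Jan 2011: 1 month at 1.75% → $252,000 × 1.75% × 1/12 = $367.5000
1 Feb – 31 Mar 2011: 2 months at 1.5% → $252,000 × 1.5% × 2/12 = $630.0000
1 Apr – 30 Jun 2011: 3 months at 1.55% → $252,000 × 1.55% × 3/12 = $976.5000
1 Jul – 31 Dec 2011: 6 months at 2.45% → $252,000 × 2.45% × 6/12 = $3,087.0000
Total = $5,061.0000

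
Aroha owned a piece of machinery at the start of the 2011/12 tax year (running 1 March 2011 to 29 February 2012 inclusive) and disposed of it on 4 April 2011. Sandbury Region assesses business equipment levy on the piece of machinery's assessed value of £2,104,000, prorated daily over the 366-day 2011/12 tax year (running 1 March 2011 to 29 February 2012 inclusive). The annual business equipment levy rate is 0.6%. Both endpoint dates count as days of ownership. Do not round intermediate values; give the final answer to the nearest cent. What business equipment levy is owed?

£1,207.21

Days held (1 March – 4 April 2011): 35 out of 366
Tax = £2,104,000 × 0.6% × 35/366 = £1,207.2131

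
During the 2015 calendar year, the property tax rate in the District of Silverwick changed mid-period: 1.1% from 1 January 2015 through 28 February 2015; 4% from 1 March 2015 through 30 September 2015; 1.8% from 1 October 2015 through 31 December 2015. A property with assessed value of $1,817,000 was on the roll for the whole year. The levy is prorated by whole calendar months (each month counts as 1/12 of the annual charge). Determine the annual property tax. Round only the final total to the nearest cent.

1 January – 28 February 2015: 2 months at 1.1% → $1,817,000 × 1.1% × 2/12 = $3,331.1667
1 March – 30 September 2015: 7 months at 4% → $1,817,000 × 4% × 7/12 = $42,396.6667
1 October – 31 December 2015: 3 months at 1.8% → $1,817,000 × 1.8% × 3/12 = $8,176.5000
Total = $53,904.3333

$53,904.33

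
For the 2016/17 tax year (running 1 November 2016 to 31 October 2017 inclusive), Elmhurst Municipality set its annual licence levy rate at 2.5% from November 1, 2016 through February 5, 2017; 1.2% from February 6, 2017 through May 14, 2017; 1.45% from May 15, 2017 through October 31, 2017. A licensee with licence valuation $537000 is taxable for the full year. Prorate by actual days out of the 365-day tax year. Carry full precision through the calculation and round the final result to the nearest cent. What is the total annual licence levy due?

November 1, 2016 – February 5, 2017: 97 days at 2.5% → $537000 × 2.5% × 97/365 = $3567.7397
February 6 – May 14, 2017: 98 days at 1.2% → $537000 × 1.2% × 98/365 = $1730.1699
May 15 – October 31, 2017: 170 days at 1.45% → $537000 × 1.45% × 170/365 = $3626.5890
Total = $8924.4986

$8924.50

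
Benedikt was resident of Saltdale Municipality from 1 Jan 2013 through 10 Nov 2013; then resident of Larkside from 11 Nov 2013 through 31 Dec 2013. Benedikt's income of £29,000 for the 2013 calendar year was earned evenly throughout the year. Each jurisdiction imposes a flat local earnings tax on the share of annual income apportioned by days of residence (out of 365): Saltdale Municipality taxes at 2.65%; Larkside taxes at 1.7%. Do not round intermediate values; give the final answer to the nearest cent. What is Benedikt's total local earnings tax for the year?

£730.01

Saltdale Municipality, 1 Jan – 10 Nov 2013: 314 days → £29,000 × 2.65% × 314/365 = £661.1205
Larkside, 11 Nov – 31 Dec 2013: 51 days → £29,000 × 1.7% × 51/365 = £68.8849
Total = £730.0055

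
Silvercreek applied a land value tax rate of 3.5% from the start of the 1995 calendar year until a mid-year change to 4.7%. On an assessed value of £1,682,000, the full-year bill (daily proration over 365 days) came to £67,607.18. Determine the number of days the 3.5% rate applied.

207 days

Let d = days at the first rate; then 365 − d days at the second rate.
£1,682,000 × [3.5%·d + 4.7%·(365−d)] / 365 = £67,607.18
Solving gives d = 207, so the new rate took effect on 27 July 1995.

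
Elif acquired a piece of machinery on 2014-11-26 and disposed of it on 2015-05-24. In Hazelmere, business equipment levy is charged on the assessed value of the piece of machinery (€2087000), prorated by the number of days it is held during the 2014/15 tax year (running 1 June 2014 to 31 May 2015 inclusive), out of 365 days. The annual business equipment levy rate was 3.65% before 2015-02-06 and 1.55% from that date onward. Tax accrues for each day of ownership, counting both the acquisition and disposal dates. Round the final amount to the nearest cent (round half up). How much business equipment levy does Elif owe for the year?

2014-11-26 to 2015-02-05: 72 days at 3.65% → €2087000 × 3.65% × 72/365 = €15026.4000
2015-02-06 to 2015-05-24: 108 days at 1.55% → €2087000 × 1.55% × 108/365 = €9571.6110
Total = €24598.0110

€24598.01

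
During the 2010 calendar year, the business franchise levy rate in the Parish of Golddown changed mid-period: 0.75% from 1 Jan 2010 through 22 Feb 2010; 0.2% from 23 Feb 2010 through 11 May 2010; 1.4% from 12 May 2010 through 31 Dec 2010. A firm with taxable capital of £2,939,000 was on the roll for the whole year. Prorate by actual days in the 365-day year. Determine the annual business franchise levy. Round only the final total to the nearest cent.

£30,835.34

1 Jan – 22 Feb 2010: 53 days at 0.75% → £2,939,000 × 0.75% × 53/365 = £3,200.6918
23 Feb – 11 May 2010: 78 days at 0.2% → £2,939,000 × 0.2% × 78/365 = £1,256.1205
12 May – 31 Dec 2010: 234 days at 1.4% → £2,939,000 × 1.4% × 234/365 = £26,378.5315
Total = £30,835.3438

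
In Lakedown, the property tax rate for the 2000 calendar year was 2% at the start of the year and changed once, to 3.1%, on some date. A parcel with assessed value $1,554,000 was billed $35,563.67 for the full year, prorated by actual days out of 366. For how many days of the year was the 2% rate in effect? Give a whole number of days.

270 days

Let d = days at the first rate; then 366 − d days at the second rate.
$1,554,000 × [2%·d + 3.1%·(366−d)] / 366 = $35,563.67
Solving gives d = 270, so the new rate took effect on 27 Sep 2000.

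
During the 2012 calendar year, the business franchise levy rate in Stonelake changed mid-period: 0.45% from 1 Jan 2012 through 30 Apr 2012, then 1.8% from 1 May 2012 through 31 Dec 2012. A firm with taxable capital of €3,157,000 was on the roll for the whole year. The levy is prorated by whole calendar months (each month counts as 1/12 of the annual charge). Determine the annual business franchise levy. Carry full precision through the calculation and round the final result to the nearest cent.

1 Jan – 30 Apr 2012: 4 months at 0.45% → €3,157,000 × 0.45% × 4/12 = €4,735.5000
1 May – 31 Dec 2012: 8 months at 1.8% → €3,157,000 × 1.8% × 8/12 = €37,884.0000
Total = €42,619.5000

€42,619.50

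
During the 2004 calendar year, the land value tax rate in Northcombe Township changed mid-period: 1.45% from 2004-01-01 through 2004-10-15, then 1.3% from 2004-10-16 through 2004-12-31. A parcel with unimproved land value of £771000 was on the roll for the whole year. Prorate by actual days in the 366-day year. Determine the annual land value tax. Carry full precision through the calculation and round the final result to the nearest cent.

£10936.19

2004-01-01 to 2004-10-15: 289 days at 1.45% → £771000 × 1.45% × 289/366 = £8827.5287
2004-10-16 to 2004-12-31: 77 days at 1.3% → £771000 × 1.3% × 77/366 = £2108.6639
Total = £10936.1926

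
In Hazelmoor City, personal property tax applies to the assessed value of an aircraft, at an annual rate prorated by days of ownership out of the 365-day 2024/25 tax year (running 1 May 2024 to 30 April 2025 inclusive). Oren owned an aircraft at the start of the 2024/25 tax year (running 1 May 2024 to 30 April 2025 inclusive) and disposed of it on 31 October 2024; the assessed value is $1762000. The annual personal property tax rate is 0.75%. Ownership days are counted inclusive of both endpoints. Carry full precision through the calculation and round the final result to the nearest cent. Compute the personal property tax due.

$6661.81

Days held (1 May – 31 October 2024): 184 out of 365
Tax = $1762000 × 0.75% × 184/365 = $6661.8082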